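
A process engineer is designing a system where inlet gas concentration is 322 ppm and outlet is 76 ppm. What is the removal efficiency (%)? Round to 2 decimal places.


Efficiency = (G_in - G_out) / G_in * 100%
Efficiency = (322 - 76) / 322 * 100
Efficiency = 246 / 322 * 100
Efficiency = 76.40%


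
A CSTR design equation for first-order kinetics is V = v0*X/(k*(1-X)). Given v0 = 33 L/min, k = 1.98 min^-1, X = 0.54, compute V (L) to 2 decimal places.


V = v0 * X / (k * (1 - X))
V = 33 * 0.54 / (1.98 * (1 - 0.54))
V = 17.82 / (1.98 * 0.46)
V = 17.82 / 0.9108
V = 19.57 L


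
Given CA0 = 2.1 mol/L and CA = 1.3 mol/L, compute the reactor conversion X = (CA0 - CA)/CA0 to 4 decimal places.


X = (CA0 - CA) / CA0
X = (2.1 - 1.3) / 2.1
X = 0.8 / 2.1
X = 0.3810


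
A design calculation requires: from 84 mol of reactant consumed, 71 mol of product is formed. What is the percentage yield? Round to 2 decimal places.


Yield = (moles product / moles consumed) * 100%
Yield = (71 / 84) * 100
Yield = 0.8452 * 100
Yield = 84.52%


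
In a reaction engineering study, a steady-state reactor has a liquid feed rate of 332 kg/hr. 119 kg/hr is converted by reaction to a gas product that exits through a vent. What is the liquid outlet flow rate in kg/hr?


Steady-state mass balance on the main outlet: F_out = F_in - F_removed
F_out = 332 - 119
F_out = 213 kg/hr


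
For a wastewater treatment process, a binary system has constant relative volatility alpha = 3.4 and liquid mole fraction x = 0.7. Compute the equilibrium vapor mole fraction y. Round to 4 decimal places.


y = alpha*x / (1 + (alpha-1)*x)
y = 3.4*0.7 / (1 + (3.4-1)*0.7)
y = 2.38 / (1 + 1.68)
y = 2.38 / 2.68
y = 0.8881


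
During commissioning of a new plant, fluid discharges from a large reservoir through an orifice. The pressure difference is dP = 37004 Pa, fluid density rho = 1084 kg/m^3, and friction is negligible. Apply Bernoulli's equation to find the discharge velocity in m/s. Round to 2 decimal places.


v = sqrt(2*dP/rho)
v = sqrt(2*37004/1084)
v = sqrt(68.273063)
v = 8.26 m/s


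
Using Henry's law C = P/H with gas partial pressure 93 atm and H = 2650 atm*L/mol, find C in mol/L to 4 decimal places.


C = P / H
C = 93 / 2650
C = 0.0351 mol/L


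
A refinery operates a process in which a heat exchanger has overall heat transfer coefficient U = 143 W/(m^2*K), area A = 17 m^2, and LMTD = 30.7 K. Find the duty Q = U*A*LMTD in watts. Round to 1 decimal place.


Q = U * A * LMTD
Q = 143 * 17 * 30.7
Q = 74631.7 W


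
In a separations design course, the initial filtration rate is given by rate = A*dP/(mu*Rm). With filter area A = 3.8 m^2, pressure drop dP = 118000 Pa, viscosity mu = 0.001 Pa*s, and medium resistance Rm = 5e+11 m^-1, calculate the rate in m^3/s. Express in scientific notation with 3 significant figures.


rate = A * dP / (mu * Rm)
rate = 3.8 * 118000 / (0.001 * 5e+11)
rate = 448400.0 / 5.000e+08
rate = 8.97e-04 m^3/s


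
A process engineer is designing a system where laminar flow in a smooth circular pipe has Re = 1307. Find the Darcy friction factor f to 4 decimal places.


f = 64 / Re
f = 64 / 1307
f = 0.0490


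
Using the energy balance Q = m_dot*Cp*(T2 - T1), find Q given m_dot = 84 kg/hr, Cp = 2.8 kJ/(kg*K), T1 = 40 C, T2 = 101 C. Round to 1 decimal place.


Q = m_dot * Cp * (T2 - T1)
Q = 84 * 2.8 * (101 - 40)
Q = 84 * 2.8 * 61
Q = 14347.2 kJ/hr


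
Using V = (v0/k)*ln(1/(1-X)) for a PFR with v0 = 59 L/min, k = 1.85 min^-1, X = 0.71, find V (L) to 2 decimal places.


V = (v0/k) * ln(1/(1-X))
V = (59/1.85) * ln(1/(1-0.71))
V = 31.891892 * ln(3.448276)
V = 31.891892 * 1.237874
V = 39.48 L


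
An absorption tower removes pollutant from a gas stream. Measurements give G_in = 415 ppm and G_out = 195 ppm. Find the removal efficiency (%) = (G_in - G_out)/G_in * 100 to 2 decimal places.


Efficiency = (G_in - G_out) / G_in * 100%
Efficiency = (415 - 195) / 415 * 100
Efficiency = 220 / 415 * 100
Efficiency = 53.01%


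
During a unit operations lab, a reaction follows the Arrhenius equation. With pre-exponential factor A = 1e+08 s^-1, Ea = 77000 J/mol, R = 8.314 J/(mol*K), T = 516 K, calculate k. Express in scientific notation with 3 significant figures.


k = A * exp(-Ea/(R*T))
k = 1e+08 * exp(-77000 / (8.314 * 516))
k = 1e+08 * exp(-17.948618)
k = 1.60e+00


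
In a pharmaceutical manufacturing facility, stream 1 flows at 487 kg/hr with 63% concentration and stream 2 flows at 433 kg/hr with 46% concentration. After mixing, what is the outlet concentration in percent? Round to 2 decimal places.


Mass balance on solute: F1*x1 + F2*x2 = F3*x3
F3 = F1 + F2 = 487 + 433 = 920 kg/hr
x3 = (F1*x1 + F2*x2)/F3
x3 = (487*0.63 + 433*0.46) / 920
x3 = 55.00%


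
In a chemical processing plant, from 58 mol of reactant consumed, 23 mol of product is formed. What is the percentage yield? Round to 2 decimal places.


Yield = (moles product / moles consumed) * 100%
Yield = (23 / 58) * 100
Yield = 0.3966 * 100
Yield = 39.66%


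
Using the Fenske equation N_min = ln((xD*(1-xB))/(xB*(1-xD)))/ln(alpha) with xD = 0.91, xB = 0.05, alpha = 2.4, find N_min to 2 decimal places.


N_min = ln((xD*(1-xB))/(xB*(1-xD))) / ln(alpha)
Numerator inside ln: 0.8645 / 0.0045 = 192.111111
ln(192.111111) = 5.258074
ln(alpha) = ln(2.4) = 0.875469
N_min = 5.258074 / 0.875469 = 6.01


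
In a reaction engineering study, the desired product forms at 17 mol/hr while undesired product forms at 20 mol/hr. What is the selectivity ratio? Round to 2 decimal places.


S = desired product rate / undesired product rate
S = 17 / 20
S = 0.85


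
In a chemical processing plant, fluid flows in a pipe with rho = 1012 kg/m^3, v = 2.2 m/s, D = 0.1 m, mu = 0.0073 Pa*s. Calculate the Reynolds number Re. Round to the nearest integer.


Re = rho * v * D / mu
Re = 1012 * 2.2 * 0.1 / 0.0073
Re = 222.64 / 0.0073
Re = 30499


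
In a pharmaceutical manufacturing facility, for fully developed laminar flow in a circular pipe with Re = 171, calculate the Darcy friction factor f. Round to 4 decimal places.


f = 64 / Re
f = 64 / 171
f = 0.3743


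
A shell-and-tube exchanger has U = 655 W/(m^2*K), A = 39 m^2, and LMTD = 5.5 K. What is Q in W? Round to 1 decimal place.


Q = U * A * LMTD
Q = 655 * 39 * 5.5
Q = 140497.5 W


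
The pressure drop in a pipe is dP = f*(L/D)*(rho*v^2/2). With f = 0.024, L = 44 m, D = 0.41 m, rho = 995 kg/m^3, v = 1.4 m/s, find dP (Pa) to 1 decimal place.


dP = f * (L/D) * (rho*v^2/2)
dP = 0.024 * (44/0.41) * (995*1.4^2/2)
L/D = 107.31707317
rho*v^2/2 = 995*1.96/2 = 975.1
dP = 0.024 * 107.31707317 * 975.1
dP = 2511.5 Pa


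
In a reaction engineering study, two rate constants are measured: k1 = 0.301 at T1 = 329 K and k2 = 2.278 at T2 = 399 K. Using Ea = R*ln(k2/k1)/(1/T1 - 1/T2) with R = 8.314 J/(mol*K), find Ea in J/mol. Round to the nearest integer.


Ea = R * ln(k2/k1) / (1/T1 - 1/T2)
ln(k2/k1) = ln(2.278/0.301) = 2.0239429
1/T1 - 1/T2 = 1/329 - 1/399 = 0.000533248014
Ea = 8.314 * 2.0239429 / 0.000533248014
Ea = 31556 J/mol


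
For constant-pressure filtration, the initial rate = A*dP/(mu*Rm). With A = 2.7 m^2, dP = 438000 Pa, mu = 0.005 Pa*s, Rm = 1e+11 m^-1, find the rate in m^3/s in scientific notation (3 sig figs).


rate = A * dP / (mu * Rm)
rate = 2.7 * 438000 / (0.005 * 1e+11)
rate = 1182600.0 / 5.000e+08
rate = 2.37e-03 m^3/s


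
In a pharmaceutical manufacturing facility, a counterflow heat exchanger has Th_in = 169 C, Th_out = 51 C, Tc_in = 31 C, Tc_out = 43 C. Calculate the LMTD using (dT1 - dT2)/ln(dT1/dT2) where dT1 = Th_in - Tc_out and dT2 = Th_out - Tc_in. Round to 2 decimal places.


dT1 = Th_in - Tc_out = 169 - 43 = 126
dT2 = Th_out - Tc_in = 51 - 31 = 20
LMTD = (dT1 - dT2) / ln(dT1/dT2)
LMTD = (126 - 20) / ln(126/20)
LMTD = 57.59 K


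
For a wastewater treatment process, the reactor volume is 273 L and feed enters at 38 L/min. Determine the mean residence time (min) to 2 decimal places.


tau = V / v0
tau = 273 / 38
tau = 7.18 min


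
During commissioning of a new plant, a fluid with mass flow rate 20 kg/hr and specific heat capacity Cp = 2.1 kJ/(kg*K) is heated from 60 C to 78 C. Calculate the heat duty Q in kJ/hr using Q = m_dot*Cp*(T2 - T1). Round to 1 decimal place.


Q = m_dot * Cp * (T2 - T1)
Q = 20 * 2.1 * (78 - 60)
Q = 20 * 2.1 * 18
Q = 756.0 kJ/hr


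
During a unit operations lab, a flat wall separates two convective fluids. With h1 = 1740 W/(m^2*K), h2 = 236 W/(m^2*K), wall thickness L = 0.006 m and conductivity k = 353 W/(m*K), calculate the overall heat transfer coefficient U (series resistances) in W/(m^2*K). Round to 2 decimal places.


1/U = 1/h1 + L/k + 1/h2
1/U = 1/1740 + 0.006/353 + 1/236
1/U = 0.0005747126 + 1.69972e-05 + 0.0042372881
1/U = 0.0048289979
U = 207.08 W/(m^2*K)


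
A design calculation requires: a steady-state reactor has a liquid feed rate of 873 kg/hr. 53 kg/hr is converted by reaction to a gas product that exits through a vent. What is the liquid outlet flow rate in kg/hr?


Steady-state mass balance on the main outlet: F_out = F_in - F_removed
F_out = 873 - 53
F_out = 820 kg/hr


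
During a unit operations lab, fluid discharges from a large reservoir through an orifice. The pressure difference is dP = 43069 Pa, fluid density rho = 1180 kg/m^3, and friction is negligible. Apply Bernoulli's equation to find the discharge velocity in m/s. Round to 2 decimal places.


v = sqrt(2*dP/rho)
v = sqrt(2*43069/1180)
v = sqrt(72.998305)
v = 8.54 m/s


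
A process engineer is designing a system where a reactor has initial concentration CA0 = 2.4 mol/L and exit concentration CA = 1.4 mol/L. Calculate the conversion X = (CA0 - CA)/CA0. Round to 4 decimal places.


X = (CA0 - CA) / CA0
X = (2.4 - 1.4) / 2.4
X = 1.0 / 2.4
X = 0.4167


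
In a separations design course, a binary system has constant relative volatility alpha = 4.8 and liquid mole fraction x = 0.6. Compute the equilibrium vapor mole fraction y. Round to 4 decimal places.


y = alpha*x / (1 + (alpha-1)*x)
y = 4.8*0.6 / (1 + (4.8-1)*0.6)
y = 2.88 / (1 + 2.28)
y = 2.88 / 3.28
y = 0.8780


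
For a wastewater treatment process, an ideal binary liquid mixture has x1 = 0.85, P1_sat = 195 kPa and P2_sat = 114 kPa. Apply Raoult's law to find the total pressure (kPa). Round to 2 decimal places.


P = x1*P1_sat + x2*P2_sat
x2 = 1 - x1 = 1 - 0.85 = 0.15
P = 0.85*195 + 0.15*114
P = 165.75 + 17.1
P = 182.85 kPa


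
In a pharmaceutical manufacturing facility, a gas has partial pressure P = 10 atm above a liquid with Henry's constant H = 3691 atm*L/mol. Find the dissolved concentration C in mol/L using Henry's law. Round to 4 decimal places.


C = P / H
C = 10 / 3691
C = 0.0027 mol/L


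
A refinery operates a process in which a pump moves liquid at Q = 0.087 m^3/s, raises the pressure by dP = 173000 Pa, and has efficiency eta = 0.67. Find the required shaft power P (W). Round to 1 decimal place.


P = Q * dP / eta
P = 0.087 * 173000 / 0.67
P = 15051.0 / 0.67
P = 22464.2 W


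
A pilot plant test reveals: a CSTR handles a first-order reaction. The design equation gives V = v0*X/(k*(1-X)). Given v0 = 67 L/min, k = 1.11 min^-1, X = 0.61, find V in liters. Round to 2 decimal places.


V = v0 * X / (k * (1 - X))
V = 67 * 0.61 / (1.11 * (1 - 0.61))
V = 40.87 / (1.11 * 0.39)
V = 40.87 / 0.4329
V = 94.41 L


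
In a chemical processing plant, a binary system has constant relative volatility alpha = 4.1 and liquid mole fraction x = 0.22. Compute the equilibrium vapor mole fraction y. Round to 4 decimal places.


y = alpha*x / (1 + (alpha-1)*x)
y = 4.1*0.22 / (1 + (4.1-1)*0.22)
y = 0.902 / (1 + 0.682)
y = 0.902 / 1.682
y = 0.5363


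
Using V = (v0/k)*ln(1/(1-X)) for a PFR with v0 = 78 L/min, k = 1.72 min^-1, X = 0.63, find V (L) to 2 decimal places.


V = (v0/k) * ln(1/(1-X))
V = (78/1.72) * ln(1/(1-0.63))
V = 45.348837 * ln(2.702703)
V = 45.348837 * 0.994252
V = 45.09 L


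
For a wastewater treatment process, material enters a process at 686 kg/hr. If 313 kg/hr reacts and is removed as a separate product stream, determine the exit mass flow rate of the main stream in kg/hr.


Steady-state mass balance on the main outlet: F_out = F_in - F_removed
F_out = 686 - 313
F_out = 373 kg/hr


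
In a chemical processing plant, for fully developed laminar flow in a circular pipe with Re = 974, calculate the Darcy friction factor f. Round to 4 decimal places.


f = 64 / Re
f = 64 / 974
f = 0.0657


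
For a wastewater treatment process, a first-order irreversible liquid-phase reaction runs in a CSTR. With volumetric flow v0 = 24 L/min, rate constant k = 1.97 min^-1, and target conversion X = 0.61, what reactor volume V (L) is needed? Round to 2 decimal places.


V = v0 * X / (k * (1 - X))
V = 24 * 0.61 / (1.97 * (1 - 0.61))
V = 14.64 / (1.97 * 0.39)
V = 14.64 / 0.7683
V = 19.06 L


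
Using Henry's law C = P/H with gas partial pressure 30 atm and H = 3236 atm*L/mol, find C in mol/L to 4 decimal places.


C = P / H
C = 30 / 3236
C = 0.0093 mol/L


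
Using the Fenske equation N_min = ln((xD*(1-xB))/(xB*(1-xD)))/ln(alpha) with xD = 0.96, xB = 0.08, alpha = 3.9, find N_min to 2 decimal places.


N_min = ln((xD*(1-xB))/(xB*(1-xD))) / ln(alpha)
Numerator inside ln: 0.8832 / 0.0032 = 276.0
ln(276.0) = 5.620401
ln(alpha) = ln(3.9) = 1.360977
N_min = 5.620401 / 1.360977 = 4.13


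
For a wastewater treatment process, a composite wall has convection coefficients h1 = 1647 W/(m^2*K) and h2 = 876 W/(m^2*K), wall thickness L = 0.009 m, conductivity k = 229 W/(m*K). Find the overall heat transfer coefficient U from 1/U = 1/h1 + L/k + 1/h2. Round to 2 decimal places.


1/U = 1/h1 + L/k + 1/h2
1/U = 1/1647 + 0.009/229 + 1/876
1/U = 0.0006071645 + 3.93013e-05 + 0.0011415525
1/U = 0.0017880183
U = 559.28 W/(m^2*K)


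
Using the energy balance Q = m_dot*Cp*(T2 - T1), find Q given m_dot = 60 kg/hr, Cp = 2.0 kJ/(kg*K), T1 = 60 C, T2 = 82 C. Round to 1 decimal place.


Q = m_dot * Cp * (T2 - T1)
Q = 60 * 2.0 * (82 - 60)
Q = 60 * 2.0 * 22
Q = 2640.0 kJ/hr


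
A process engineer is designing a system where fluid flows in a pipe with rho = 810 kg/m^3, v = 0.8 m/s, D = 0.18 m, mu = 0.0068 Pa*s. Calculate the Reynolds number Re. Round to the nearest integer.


Re = rho * v * D / mu
Re = 810 * 0.8 * 0.18 / 0.0068
Re = 116.64 / 0.0068
Re = 17153


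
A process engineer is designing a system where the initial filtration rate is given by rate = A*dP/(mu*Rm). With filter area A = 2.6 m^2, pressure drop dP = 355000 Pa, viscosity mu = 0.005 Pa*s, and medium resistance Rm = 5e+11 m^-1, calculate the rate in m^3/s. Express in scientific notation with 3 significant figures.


rate = A * dP / (mu * Rm)
rate = 2.6 * 355000 / (0.005 * 5e+11)
rate = 923000.0 / 2.500e+09
rate = 3.69e-04 m^3/s


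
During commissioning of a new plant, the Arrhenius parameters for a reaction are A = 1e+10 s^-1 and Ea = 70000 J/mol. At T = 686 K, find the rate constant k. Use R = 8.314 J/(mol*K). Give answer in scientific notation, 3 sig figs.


k = A * exp(-Ea/(R*T))
k = 1e+10 * exp(-70000 / (8.314 * 686))
k = 1e+10 * exp(-12.273372)
k = 4.67e+04


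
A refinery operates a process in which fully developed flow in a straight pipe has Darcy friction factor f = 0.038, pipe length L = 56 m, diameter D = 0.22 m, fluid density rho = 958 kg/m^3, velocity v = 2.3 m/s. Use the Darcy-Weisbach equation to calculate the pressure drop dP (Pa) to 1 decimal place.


dP = f * (L/D) * (rho*v^2/2)
dP = 0.038 * (56/0.22) * (958*2.3^2/2)
L/D = 254.54545455
rho*v^2/2 = 958*5.29/2 = 2533.91
dP = 0.038 * 254.54545455 * 2533.91
dP = 24509.8 Pa


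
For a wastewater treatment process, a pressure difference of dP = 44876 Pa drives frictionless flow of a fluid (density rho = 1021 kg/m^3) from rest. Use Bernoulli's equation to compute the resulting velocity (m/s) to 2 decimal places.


v = sqrt(2*dP/rho)
v = sqrt(2*44876/1021)
v = sqrt(87.905975)
v = 9.38 m/s


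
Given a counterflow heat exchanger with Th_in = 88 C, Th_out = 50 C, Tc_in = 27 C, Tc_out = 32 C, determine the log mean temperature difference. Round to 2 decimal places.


dT1 = Th_in - Tc_out = 88 - 32 = 56
dT2 = Th_out - Tc_in = 50 - 27 = 23
LMTD = (dT1 - dT2) / ln(dT1/dT2)
LMTD = (56 - 23) / ln(56/23)
LMTD = 37.08 K


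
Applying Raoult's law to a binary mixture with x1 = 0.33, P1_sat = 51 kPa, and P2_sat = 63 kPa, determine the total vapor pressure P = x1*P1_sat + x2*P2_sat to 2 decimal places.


P = x1*P1_sat + x2*P2_sat
x2 = 1 - x1 = 1 - 0.33 = 0.67
P = 0.33*51 + 0.67*63
P = 16.83 + 42.21
P = 59.04 kPa


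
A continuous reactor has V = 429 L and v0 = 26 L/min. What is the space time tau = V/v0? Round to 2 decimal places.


tau = V / v0
tau = 429 / 26
tau = 16.50 min


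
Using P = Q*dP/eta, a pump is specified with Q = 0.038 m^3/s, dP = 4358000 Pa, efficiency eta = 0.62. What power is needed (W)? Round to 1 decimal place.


P = Q * dP / eta
P = 0.038 * 4358000 / 0.62
P = 165604.0 / 0.62
P = 267103.2 W


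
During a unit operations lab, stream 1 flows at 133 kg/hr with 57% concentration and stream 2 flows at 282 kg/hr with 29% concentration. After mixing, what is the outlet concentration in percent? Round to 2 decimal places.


Mass balance on solute: F1*x1 + F2*x2 = F3*x3
F3 = F1 + F2 = 133 + 282 = 415 kg/hr
x3 = (F1*x1 + F2*x2)/F3
x3 = (133*0.57 + 282*0.29) / 415
x3 = 37.97%


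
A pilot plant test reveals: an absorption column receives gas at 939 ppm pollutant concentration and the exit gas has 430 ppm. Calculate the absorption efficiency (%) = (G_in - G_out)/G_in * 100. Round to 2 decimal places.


Efficiency = (G_in - G_out) / G_in * 100%
Efficiency = (939 - 430) / 939 * 100
Efficiency = 509 / 939 * 100
Efficiency = 54.21%


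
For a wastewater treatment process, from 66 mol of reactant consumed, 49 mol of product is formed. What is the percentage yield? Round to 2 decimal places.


Yield = (moles product / moles consumed) * 100%
Yield = (49 / 66) * 100
Yield = 0.7424 * 100
Yield = 74.24%


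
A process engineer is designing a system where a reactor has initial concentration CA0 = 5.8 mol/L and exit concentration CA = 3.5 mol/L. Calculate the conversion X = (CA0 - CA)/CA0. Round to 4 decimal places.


X = (CA0 - CA) / CA0
X = (5.8 - 3.5) / 5.8
X = 2.3 / 5.8
X = 0.3966


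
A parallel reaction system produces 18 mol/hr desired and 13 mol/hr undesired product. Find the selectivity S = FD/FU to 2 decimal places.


S = desired product rate / undesired product rate
S = 18 / 13
S = 1.38


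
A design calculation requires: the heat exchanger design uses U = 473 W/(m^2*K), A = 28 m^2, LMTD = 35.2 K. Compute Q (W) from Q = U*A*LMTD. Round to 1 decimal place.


Q = U * A * LMTD
Q = 473 * 28 * 35.2
Q = 466188.8 W


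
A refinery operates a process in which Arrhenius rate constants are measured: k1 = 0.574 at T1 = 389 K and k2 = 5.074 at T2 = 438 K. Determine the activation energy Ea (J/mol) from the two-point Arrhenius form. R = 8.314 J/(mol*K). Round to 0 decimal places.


Ea = R * ln(k2/k1) / (1/T1 - 1/T2)
ln(k2/k1) = ln(5.074/0.574) = 2.1792553
1/T1 - 1/T2 = 1/389 - 1/438 = 0.000287589065
Ea = 8.314 * 2.1792553 / 0.000287589065
Ea = 63001 J/mol


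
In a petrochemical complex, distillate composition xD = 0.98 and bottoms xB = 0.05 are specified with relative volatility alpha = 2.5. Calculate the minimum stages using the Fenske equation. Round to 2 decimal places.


N_min = ln((xD*(1-xB))/(xB*(1-xD))) / ln(alpha)
Numerator inside ln: 0.931 / 0.001 = 931.0
ln(931.0) = 6.836259
ln(alpha) = ln(2.5) = 0.916291
N_min = 6.836259 / 0.916291 = 7.46


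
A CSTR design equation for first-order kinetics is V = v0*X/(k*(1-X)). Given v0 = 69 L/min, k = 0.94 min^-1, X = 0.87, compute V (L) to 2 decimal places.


V = v0 * X / (k * (1 - X))
V = 69 * 0.87 / (0.94 * (1 - 0.87))
V = 60.03 / (0.94 * 0.13)
V = 60.03 / 0.1222
V = 491.24 L


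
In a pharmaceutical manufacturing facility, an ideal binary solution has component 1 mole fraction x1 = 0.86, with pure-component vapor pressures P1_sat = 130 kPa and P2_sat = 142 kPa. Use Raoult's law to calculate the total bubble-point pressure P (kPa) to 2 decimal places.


P = x1*P1_sat + x2*P2_sat
x2 = 1 - x1 = 1 - 0.86 = 0.14
P = 0.86*130 + 0.14*142
P = 111.8 + 19.88
P = 131.68 kPa


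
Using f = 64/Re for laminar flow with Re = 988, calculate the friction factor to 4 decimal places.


f = 64 / Re
f = 64 / 988
f = 0.0648


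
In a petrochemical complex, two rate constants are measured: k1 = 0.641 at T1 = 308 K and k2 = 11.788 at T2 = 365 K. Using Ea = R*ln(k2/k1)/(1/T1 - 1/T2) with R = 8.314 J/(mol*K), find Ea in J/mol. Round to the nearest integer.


Ea = R * ln(k2/k1) / (1/T1 - 1/T2)
ln(k2/k1) = ln(11.788/0.641) = 2.9118079
1/T1 - 1/T2 = 1/308 - 1/365 = 0.000507027219
Ea = 8.314 * 2.9118079 / 0.000507027219
Ea = 47746 J/mol


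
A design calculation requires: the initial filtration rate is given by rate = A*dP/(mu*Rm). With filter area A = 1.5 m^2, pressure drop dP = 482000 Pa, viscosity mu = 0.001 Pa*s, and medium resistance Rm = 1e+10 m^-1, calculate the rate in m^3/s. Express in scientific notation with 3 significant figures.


rate = A * dP / (mu * Rm)
rate = 1.5 * 482000 / (0.001 * 1e+10)
rate = 723000.0 / 1.000e+07
rate = 7.23e-02 m^3/s


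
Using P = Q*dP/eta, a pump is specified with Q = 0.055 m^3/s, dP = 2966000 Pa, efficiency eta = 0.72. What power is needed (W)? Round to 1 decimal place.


P = Q * dP / eta
P = 0.055 * 2966000 / 0.72
P = 163130.0 / 0.72
P = 226569.4 W


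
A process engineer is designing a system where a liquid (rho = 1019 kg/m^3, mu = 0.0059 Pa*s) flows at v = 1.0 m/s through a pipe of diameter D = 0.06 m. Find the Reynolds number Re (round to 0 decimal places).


Re = rho * v * D / mu
Re = 1019 * 1.0 * 0.06 / 0.0059
Re = 61.14 / 0.0059
Re = 10363


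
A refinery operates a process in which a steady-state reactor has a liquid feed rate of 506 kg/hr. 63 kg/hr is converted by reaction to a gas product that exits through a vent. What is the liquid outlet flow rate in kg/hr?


Steady-state mass balance on the main outlet: F_out = F_in - F_removed
F_out = 506 - 63
F_out = 443 kg/hr


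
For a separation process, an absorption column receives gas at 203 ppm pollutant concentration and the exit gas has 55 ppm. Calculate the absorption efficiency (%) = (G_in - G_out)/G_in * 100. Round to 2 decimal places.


Efficiency = (G_in - G_out) / G_in * 100%
Efficiency = (203 - 55) / 203 * 100
Efficiency = 148 / 203 * 100
Efficiency = 72.91%


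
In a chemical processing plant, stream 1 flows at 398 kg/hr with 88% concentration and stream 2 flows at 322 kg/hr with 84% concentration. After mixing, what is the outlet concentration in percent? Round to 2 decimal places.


Mass balance on solute: F1*x1 + F2*x2 = F3*x3
F3 = F1 + F2 = 398 + 322 = 720 kg/hr
x3 = (F1*x1 + F2*x2)/F3
x3 = (398*0.88 + 322*0.84) / 720
x3 = 86.21%


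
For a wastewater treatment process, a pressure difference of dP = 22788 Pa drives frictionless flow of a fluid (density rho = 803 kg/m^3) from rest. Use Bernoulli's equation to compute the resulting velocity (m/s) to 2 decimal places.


v = sqrt(2*dP/rho)
v = sqrt(2*22788/803)
v = sqrt(56.757161)
v = 7.53 m/s


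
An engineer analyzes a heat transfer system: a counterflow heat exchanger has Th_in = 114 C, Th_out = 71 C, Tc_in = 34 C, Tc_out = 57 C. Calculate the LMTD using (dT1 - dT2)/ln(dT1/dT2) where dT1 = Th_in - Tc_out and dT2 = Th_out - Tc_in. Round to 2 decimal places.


dT1 = Th_in - Tc_out = 114 - 57 = 57
dT2 = Th_out - Tc_in = 71 - 34 = 37
LMTD = (dT1 - dT2) / ln(dT1/dT2)
LMTD = (57 - 37) / ln(57/37)
LMTD = 46.28 K


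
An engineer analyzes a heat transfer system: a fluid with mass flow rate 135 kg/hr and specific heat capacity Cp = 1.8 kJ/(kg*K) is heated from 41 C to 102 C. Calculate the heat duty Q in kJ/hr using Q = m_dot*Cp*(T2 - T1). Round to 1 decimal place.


Q = m_dot * Cp * (T2 - T1)
Q = 135 * 1.8 * (102 - 41)
Q = 135 * 1.8 * 61
Q = 14823.0 kJ/hr


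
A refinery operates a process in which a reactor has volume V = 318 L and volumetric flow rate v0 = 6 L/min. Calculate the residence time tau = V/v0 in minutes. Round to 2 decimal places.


tau = V / v0
tau = 318 / 6
tau = 53.00 min


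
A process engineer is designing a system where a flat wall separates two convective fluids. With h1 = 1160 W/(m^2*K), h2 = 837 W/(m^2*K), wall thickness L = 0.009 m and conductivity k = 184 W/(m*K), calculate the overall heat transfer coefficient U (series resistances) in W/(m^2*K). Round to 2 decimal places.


1/U = 1/h1 + L/k + 1/h2
1/U = 1/1160 + 0.009/184 + 1/837
1/U = 0.000862069 + 4.8913e-05 + 0.0011947431
1/U = 0.0021057251
U = 474.90 W/(m^2*K)


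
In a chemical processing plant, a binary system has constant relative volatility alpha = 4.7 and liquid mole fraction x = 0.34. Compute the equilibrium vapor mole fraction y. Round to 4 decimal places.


y = alpha*x / (1 + (alpha-1)*x)
y = 4.7*0.34 / (1 + (4.7-1)*0.34)
y = 1.598 / (1 + 1.258)
y = 1.598 / 2.258
y = 0.7077


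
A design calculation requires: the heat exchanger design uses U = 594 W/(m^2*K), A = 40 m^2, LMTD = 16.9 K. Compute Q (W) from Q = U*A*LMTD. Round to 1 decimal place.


Q = U * A * LMTD
Q = 594 * 40 * 16.9
Q = 401544.0 W


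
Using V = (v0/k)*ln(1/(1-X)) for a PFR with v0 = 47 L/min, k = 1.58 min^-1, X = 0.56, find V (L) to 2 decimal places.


V = (v0/k) * ln(1/(1-X))
V = (47/1.58) * ln(1/(1-0.56))
V = 29.746835 * ln(2.272727)
V = 29.746835 * 0.82098
V = 24.42 L


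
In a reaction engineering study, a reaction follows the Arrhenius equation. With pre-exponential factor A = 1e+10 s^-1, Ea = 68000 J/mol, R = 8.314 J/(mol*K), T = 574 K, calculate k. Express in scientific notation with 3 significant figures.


k = A * exp(-Ea/(R*T))
k = 1e+10 * exp(-68000 / (8.314 * 574))
k = 1e+10 * exp(-14.249086)
k = 6.48e+03


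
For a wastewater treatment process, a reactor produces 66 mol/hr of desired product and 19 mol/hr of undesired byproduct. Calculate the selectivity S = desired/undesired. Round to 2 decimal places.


S = desired product rate / undesired product rate
S = 66 / 19
S = 3.47


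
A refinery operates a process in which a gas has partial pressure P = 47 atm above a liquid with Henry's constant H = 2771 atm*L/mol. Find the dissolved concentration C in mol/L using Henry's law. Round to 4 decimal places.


C = P / H
C = 47 / 2771
C = 0.0170 mol/L


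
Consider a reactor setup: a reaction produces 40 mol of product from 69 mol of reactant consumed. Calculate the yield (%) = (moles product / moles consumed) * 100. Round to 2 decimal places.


Yield = (moles product / moles consumed) * 100%
Yield = (40 / 69) * 100
Yield = 0.5797 * 100
Yield = 57.97%


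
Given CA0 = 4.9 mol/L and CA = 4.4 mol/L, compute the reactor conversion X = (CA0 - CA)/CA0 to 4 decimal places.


X = (CA0 - CA) / CA0
X = (4.9 - 4.4) / 4.9
X = 0.5 / 4.9
X = 0.1020


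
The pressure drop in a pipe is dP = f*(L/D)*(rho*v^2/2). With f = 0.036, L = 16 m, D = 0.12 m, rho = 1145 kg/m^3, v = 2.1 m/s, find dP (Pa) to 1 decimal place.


dP = f * (L/D) * (rho*v^2/2)
dP = 0.036 * (16/0.12) * (1145*2.1^2/2)
L/D = 133.33333333
rho*v^2/2 = 1145*4.41/2 = 2524.725
dP = 0.036 * 133.33333333 * 2524.725
dP = 12118.7 Pa


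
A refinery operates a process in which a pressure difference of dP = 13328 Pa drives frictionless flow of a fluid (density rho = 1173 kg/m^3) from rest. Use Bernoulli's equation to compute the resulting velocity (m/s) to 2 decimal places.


v = sqrt(2*dP/rho)
v = sqrt(2*13328/1173)
v = sqrt(22.724638)
v = 4.77 m/s


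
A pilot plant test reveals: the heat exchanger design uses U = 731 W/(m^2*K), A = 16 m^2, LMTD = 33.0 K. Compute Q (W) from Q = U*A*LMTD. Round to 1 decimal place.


Q = U * A * LMTD
Q = 731 * 16 * 33.0
Q = 385968.0 W


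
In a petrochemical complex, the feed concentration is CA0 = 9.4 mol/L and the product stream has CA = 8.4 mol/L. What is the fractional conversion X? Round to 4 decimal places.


X = (CA0 - CA) / CA0
X = (9.4 - 8.4) / 9.4
X = 1.0 / 9.4
X = 0.1064


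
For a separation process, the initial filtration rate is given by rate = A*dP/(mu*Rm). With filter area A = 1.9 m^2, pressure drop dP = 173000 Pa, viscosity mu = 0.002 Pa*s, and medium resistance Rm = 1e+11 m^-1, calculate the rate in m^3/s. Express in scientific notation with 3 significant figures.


rate = A * dP / (mu * Rm)
rate = 1.9 * 173000 / (0.002 * 1e+11)
rate = 328700.0 / 2.000e+08
rate = 1.64e-03 m^3/s


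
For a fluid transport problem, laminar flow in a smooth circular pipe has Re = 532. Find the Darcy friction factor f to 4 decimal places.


f = 64 / Re
f = 64 / 532
f = 0.1203


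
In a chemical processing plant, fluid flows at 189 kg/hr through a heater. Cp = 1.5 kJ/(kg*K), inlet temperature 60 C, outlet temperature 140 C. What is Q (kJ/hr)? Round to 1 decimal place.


Q = m_dot * Cp * (T2 - T1)
Q = 189 * 1.5 * (140 - 60)
Q = 189 * 1.5 * 80
Q = 22680.0 kJ/hr


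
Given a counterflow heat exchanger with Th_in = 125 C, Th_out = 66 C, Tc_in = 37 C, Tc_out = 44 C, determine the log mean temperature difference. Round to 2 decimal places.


dT1 = Th_in - Tc_out = 125 - 44 = 81
dT2 = Th_out - Tc_in = 66 - 37 = 29
LMTD = (dT1 - dT2) / ln(dT1/dT2)
LMTD = (81 - 29) / ln(81/29)
LMTD = 50.63 K


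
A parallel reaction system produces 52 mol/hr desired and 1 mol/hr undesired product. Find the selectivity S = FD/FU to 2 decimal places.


S = desired product rate / undesired product rate
S = 52 / 1
S = 52.00


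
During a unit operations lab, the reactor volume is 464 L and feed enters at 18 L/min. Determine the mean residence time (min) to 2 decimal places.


tau = V / v0
tau = 464 / 18
tau = 25.78 min


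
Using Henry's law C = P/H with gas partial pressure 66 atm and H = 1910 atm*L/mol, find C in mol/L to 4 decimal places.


C = P / H
C = 66 / 1910
C = 0.0346 mol/L


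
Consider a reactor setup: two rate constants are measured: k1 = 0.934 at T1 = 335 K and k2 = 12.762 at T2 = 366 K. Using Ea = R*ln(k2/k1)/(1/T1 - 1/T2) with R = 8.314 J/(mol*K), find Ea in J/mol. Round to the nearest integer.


Ea = R * ln(k2/k1) / (1/T1 - 1/T2)
ln(k2/k1) = ln(12.762/0.934) = 2.6147508
1/T1 - 1/T2 = 1/335 - 1/366 = 0.00025283419
Ea = 8.314 * 2.6147508 / 0.00025283419
Ea = 85981 J/mol


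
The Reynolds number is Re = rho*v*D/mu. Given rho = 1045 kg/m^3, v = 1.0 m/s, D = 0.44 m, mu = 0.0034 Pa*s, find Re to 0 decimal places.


Re = rho * v * D / mu
Re = 1045 * 1.0 * 0.44 / 0.0034
Re = 459.8 / 0.0034
Re = 135235


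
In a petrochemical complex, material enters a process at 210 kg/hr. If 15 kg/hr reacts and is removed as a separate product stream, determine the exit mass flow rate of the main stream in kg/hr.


Steady-state mass balance on the main outlet: F_out = F_in - F_removed
F_out = 210 - 15
F_out = 195 kg/hr


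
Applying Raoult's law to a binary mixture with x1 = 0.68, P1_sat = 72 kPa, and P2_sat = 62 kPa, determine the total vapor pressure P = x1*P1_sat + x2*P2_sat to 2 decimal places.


P = x1*P1_sat + x2*P2_sat
x2 = 1 - x1 = 1 - 0.68 = 0.32
P = 0.68*72 + 0.32*62
P = 48.96 + 19.84
P = 68.80 kPa


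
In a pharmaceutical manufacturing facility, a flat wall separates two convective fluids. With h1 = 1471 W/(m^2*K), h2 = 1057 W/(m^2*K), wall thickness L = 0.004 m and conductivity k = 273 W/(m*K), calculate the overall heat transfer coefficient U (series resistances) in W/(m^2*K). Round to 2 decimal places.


1/U = 1/h1 + L/k + 1/h2
1/U = 1/1471 + 0.004/273 + 1/1057
1/U = 0.0006798097 + 1.4652e-05 + 0.0009460738
1/U = 0.0016405355
U = 609.56 W/(m^2*K)


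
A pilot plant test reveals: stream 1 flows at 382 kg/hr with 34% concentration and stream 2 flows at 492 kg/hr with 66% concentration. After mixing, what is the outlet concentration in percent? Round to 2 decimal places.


Mass balance on solute: F1*x1 + F2*x2 = F3*x3
F3 = F1 + F2 = 382 + 492 = 874 kg/hr
x3 = (F1*x1 + F2*x2)/F3
x3 = (382*0.34 + 492*0.66) / 874
x3 = 52.01%


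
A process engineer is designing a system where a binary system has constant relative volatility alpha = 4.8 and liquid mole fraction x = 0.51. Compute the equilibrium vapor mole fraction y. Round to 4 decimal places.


y = alpha*x / (1 + (alpha-1)*x)
y = 4.8*0.51 / (1 + (4.8-1)*0.51)
y = 2.448 / (1 + 1.938)
y = 2.448 / 2.938
y = 0.8332


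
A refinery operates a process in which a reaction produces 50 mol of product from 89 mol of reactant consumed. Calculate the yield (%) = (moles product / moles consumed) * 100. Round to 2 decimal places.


Yield = (moles product / moles consumed) * 100%
Yield = (50 / 89) * 100
Yield = 0.5618 * 100
Yield = 56.18%


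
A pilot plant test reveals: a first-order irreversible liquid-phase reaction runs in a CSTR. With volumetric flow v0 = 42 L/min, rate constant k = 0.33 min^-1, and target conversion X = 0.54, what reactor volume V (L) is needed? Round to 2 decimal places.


V = v0 * X / (k * (1 - X))
V = 42 * 0.54 / (0.33 * (1 - 0.54))
V = 22.68 / (0.33 * 0.46)
V = 22.68 / 0.1518
V = 149.41 L


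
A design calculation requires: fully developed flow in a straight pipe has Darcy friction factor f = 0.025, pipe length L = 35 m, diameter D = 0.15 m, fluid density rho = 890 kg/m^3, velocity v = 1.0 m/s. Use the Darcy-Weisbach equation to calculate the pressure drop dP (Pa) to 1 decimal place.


dP = f * (L/D) * (rho*v^2/2)
dP = 0.025 * (35/0.15) * (890*1.0^2/2)
L/D = 233.33333333
rho*v^2/2 = 890*1.0/2 = 445.0
dP = 0.025 * 233.33333333 * 445.0
dP = 2595.8 Pa


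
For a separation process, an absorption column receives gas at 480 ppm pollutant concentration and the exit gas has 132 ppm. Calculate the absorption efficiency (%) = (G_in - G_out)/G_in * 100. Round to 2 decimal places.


Efficiency = (G_in - G_out) / G_in * 100%
Efficiency = (480 - 132) / 480 * 100
Efficiency = 348 / 480 * 100
Efficiency = 72.50%


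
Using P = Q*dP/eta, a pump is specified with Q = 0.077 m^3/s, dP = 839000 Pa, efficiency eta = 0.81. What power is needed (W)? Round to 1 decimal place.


P = Q * dP / eta
P = 0.077 * 839000 / 0.81
P = 64603.0 / 0.81
P = 79756.8 W


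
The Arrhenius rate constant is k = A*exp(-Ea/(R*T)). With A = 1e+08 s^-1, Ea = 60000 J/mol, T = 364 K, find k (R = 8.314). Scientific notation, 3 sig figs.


k = A * exp(-Ea/(R*T))
k = 1e+08 * exp(-60000 / (8.314 * 364))
k = 1e+08 * exp(-19.826217)
k = 2.45e-01


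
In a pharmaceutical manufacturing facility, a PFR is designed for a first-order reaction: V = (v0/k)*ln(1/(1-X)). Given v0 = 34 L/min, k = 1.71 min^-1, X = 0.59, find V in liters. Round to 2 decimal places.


V = (v0/k) * ln(1/(1-X))
V = (34/1.71) * ln(1/(1-0.59))
V = 19.883041 * ln(2.439024)
V = 19.883041 * 0.891598
V = 17.73 L


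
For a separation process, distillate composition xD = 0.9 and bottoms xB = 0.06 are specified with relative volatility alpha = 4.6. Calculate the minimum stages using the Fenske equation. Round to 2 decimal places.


N_min = ln((xD*(1-xB))/(xB*(1-xD))) / ln(alpha)
Numerator inside ln: 0.846 / 0.006 = 141.0
ln(141.0) = 4.94876
ln(alpha) = ln(4.6) = 1.526056
N_min = 4.94876 / 1.526056 = 3.24


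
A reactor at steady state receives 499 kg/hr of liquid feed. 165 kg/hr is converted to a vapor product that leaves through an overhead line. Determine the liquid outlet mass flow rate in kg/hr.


Steady-state mass balance on the main outlet: F_out = F_in - F_removed
F_out = 499 - 165
F_out = 334 kg/hr


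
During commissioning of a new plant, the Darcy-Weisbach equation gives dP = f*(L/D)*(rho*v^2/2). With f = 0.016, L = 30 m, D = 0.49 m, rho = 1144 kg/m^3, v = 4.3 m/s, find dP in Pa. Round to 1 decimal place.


dP = f * (L/D) * (rho*v^2/2)
dP = 0.016 * (30/0.49) * (1144*4.3^2/2)
L/D = 61.2244898
rho*v^2/2 = 1144*18.49/2 = 10576.28
dP = 0.016 * 61.2244898 * 10576.28
dP = 10360.4 Pa


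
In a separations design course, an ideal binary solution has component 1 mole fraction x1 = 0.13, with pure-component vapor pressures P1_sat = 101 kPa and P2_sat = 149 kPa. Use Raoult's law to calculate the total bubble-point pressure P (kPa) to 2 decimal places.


P = x1*P1_sat + x2*P2_sat
x2 = 1 - x1 = 1 - 0.13 = 0.87
P = 0.13*101 + 0.87*149
P = 13.13 + 129.63
P = 142.76 kPa


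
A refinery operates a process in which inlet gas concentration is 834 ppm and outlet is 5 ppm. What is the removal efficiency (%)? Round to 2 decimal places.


Efficiency = (G_in - G_out) / G_in * 100%
Efficiency = (834 - 5) / 834 * 100
Efficiency = 829 / 834 * 100
Efficiency = 99.40%


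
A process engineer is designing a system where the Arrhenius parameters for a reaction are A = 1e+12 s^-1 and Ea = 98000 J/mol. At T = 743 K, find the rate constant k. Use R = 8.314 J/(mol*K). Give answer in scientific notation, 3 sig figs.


k = A * exp(-Ea/(R*T))
k = 1e+12 * exp(-98000 / (8.314 * 743))
k = 1e+12 * exp(-15.864531)
k = 1.29e+05


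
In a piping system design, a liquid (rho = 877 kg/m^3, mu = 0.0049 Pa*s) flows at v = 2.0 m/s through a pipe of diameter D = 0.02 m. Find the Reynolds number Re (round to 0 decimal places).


Re = rho * v * D / mu
Re = 877 * 2.0 * 0.02 / 0.0049
Re = 35.08 / 0.0049
Re = 7159


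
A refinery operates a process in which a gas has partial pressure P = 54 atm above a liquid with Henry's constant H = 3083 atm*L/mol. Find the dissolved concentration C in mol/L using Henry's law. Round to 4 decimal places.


C = P / H
C = 54 / 3083
C = 0.0175 mol/L


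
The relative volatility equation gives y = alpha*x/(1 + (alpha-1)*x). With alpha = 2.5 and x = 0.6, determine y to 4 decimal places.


y = alpha*x / (1 + (alpha-1)*x)
y = 2.5*0.6 / (1 + (2.5-1)*0.6)
y = 1.5 / (1 + 0.9)
y = 1.5 / 1.9
y = 0.7895


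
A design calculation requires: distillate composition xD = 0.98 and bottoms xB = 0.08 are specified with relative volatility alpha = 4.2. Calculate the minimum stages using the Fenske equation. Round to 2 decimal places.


N_min = ln((xD*(1-xB))/(xB*(1-xD))) / ln(alpha)
Numerator inside ln: 0.9016 / 0.0016 = 563.5
ln(563.5) = 6.334167
ln(alpha) = ln(4.2) = 1.435085
N_min = 6.334167 / 1.435085 = 4.41


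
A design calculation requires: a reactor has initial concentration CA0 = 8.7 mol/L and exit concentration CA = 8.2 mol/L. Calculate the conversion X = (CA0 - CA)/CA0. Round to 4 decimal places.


X = (CA0 - CA) / CA0
X = (8.7 - 8.2) / 8.7
X = 0.5 / 8.7
X = 0.0575


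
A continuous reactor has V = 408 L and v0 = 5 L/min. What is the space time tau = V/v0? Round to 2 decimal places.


tau = V / v0
tau = 408 / 5
tau = 81.60 min


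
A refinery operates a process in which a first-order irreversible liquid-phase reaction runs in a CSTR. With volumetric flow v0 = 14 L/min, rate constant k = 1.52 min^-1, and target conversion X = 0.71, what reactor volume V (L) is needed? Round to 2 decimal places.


V = v0 * X / (k * (1 - X))
V = 14 * 0.71 / (1.52 * (1 - 0.71))
V = 9.94 / (1.52 * 0.29)
V = 9.94 / 0.4408
V = 22.55 L


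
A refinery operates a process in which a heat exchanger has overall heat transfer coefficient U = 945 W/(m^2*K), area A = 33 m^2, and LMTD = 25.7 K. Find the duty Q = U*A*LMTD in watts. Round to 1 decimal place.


Q = U * A * LMTD
Q = 945 * 33 * 25.7
Q = 801454.5 W


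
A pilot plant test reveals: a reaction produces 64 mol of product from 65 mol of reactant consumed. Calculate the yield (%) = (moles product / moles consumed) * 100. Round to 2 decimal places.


Yield = (moles product / moles consumed) * 100%
Yield = (64 / 65) * 100
Yield = 0.9846 * 100
Yield = 98.46%


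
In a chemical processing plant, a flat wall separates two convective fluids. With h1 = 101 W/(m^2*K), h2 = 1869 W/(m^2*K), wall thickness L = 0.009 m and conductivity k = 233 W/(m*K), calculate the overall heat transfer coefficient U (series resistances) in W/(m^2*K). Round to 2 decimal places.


1/U = 1/h1 + L/k + 1/h2
1/U = 1/101 + 0.009/233 + 1/1869
1/U = 0.0099009901 + 3.86266e-05 + 0.0005350455
1/U = 0.0104746622
U = 95.47 W/(m^2*K)
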